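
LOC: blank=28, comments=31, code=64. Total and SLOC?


Total LOC = blank + comment + code
Total LOC = 28 + 31 + 64 = 123
SLOC (source only) = code = 64

Total LOC: 123, SLOC: 64


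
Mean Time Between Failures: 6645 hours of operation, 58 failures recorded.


Formula: MTBF = Total operating time / Number of failures
MTBF = 6645 / 58
MTBF = 114.57 hours

114.57 hours


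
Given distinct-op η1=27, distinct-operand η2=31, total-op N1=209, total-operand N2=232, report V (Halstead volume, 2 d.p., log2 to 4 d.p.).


Formula: V = N * log2(η), where N = N1 + N2 and η = η1 + η2
η = 27 + 31 = 58
N = 209 + 232 = 441
log2(58) ≈ 5.8580
V = 441 * 5.8580 = 2583.38

2583.38


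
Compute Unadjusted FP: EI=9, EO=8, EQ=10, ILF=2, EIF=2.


UFP = EI*4 + EO*5 + EQ*4 + ILF*10 + EIF*7
UFP = 9*4 + 8*5 + 10*4 + 2*10 + 2*7
UFP = 36 + 40 + 40 + 20 + 14
UFP = 150

150


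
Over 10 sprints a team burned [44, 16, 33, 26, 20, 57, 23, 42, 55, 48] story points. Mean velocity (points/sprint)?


Formula: Avg velocity = Total points / Number of sprints
Points: [44, 16, 33, 26, 20, 57, 23, 42, 55, 48]
Sum = 44 + 16 + 33 + 26 + 20 + 57 + 23 + 42 + 55 + 48 = 364
Avg velocity = 364 / 10 = 36.4 points/sprint

36.4 points/sprint


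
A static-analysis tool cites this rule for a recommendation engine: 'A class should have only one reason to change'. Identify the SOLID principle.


This describes the Single Responsibility Principle (SRP)

Single Responsibility Principle (SRP)


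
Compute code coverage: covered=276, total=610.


Coverage = covered / total * 100
Coverage = 276 / 610 * 100
Coverage = 45.25%

45.25%


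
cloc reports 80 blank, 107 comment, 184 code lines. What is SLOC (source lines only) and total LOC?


Total LOC = blank + comment + code
Total LOC = 80 + 107 + 184 = 371
SLOC (source only) = code = 184

Total LOC: 371, SLOC: 184


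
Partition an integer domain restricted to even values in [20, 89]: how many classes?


Constraint: even integers in [20, 89]
Class 1: x < 20 — out-of-range invalid
Class 2: x in [20,89] but odd — wrong type invalid
Class 3: x in [20,89] and even — valid
Class 4: x > 89 — out-of-range invalid
Total equivalence classes: 4

4 equivalence classes


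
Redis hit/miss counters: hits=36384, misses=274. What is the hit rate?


Formula: hit rate = hits / (hits + misses) * 100
hit rate = 36384 / (36384 + 274) * 100
hit rate = 36384 / 36658 * 100
hit rate = 99.25%

99.25%


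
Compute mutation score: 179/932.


Mutation score = killed / total * 100
Mutation score = 179 / 932 * 100
Mutation score = 19.21%

19.21%


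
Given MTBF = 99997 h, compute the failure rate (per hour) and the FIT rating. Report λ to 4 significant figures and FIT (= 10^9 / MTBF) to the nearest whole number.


Formula: λ = 1 / MTBF; FIT = λ × 1e9 = 1e9 / MTBF
λ = 1 / 99997 ≈ 1.000e-05 failures/hour
FIT = 1e9 / 99997 ≈ 10000 failures per 1e9 hours (nearest whole number)

λ = 1.000e-05 /h, FIT = 10000


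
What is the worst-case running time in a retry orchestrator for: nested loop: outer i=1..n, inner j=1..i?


Reasoning: triangle: n(n+1)/2 ~ n^2/2
Complexity: O(n^2)

O(n^2)


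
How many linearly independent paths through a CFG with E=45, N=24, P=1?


Formula: V(G) = E - N + 2P
V(G) = 45 - 24 + 2*1
V(G) = 21 + 2
V(G) = 23

23


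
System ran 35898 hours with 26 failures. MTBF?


Formula: MTBF = Total operating time / Number of failures
MTBF = 35898 / 26
MTBF = 1380.69 hours

1380.69 hours


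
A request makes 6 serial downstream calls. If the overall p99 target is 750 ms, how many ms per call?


Formula: per_stage = total_budget / stages
per_stage = 750 / 6
per_stage = 125.0 ms

125.0 ms


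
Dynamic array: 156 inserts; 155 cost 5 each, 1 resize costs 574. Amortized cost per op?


Formula: Amortized cost = Total cost / Operations
Total cost = (155 * 5) + (1 * 574)
Total cost = 775 + 574 = 1349
Amortized = 1349 / 156 = 8.6474

8.6474


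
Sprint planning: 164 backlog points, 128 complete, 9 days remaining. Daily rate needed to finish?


Formula: Required rate = Remaining points / Days left
Remaining = 164 - 128 = 36 points
Required rate = 36 / 9 = 4.0 points/day

4.0 points/day


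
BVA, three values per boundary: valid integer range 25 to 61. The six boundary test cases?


Range: [25, 61]
Boundaries: just below min, min, min+1, max-1, max, just above max
Values: [24, 25, 26, 60, 61, 62]

[24, 25, 26, 60, 61, 62]


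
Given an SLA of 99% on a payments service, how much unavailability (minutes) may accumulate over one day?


Formula: allowed downtime = period * (100 - SLA) / 100
Period (day) = 1440 minutes
Unavailability fraction = (100 - 99.0) / 100
Allowed downtime = 1440 * (100 - 99.0) / 100
Allowed downtime = 14.4 minutes

14.4 minutes


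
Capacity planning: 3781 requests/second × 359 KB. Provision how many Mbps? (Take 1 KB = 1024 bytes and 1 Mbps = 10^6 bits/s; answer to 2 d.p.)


Formula: Mbps = payload_bytes * RPS * 8 / 1e6
Payload per request = 359 KB = 359 * 1024 = 367616 bytes
Total bytes/sec = 367616 * 3781 = 1389956096
Total bits/sec = 1389956096 * 8 = 11119648768
Mbps = 11119648768 / 1e6 = 11119.65

11119.65 Mbps


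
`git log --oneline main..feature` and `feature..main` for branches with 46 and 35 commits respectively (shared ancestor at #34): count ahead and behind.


Common ancestor: commit #34
feature commits after divergence: 46 - 34 = 12
main commits after divergence: 35 - 34 = 1
feature is 12 commits ahead of main
main is 1 commits ahead of feature

feature ahead: 12, main ahead: 1


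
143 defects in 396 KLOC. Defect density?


Defect density = defects / KLOC
Defect density = 143 / 396
Defect density = 0.361 defects/KLOC

0.361 defects/KLOC


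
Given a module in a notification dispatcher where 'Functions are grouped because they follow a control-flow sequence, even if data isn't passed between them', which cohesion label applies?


Reasoning: Grouped by order of execution within a routine, not by data flow
Type: Procedural cohesion

Procedural cohesion


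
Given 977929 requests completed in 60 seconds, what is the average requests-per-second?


Formula: throughput = requests / seconds
throughput = 977929 / 60
throughput = 16298.82 requests/second

16298.82 requests/second


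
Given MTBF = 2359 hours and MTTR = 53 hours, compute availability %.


Availability = MTBF / (MTBF + MTTR)
Availability = 2359 / (2359 + 53)
Availability = 2359 / 2412
Availability = 97.8027%

97.8027%


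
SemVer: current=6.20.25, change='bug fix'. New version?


Current: 6.20.25
Change category: 'bug fix' → patch bump
SemVer rule: patch bump → increment PATCH (MAJOR and MINOR unchanged)
New: 6.20.26

6.20.26


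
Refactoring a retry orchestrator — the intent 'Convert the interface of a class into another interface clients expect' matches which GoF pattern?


This matches the Adapter pattern

Adapter


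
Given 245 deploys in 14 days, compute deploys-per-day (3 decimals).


Formula: deployments per day = releases / days
= 245 / 14
= 17.5 deploys/day
(equivalently, 122.5 deploys/week)

17.5 deploys/day


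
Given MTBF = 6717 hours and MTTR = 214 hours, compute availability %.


Availability = MTBF / (MTBF + MTTR)
Availability = 6717 / (6717 + 214)
Availability = 6717 / 6931
Availability = 96.9124%

96.9124%


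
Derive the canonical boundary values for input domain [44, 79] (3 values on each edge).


Range: [44, 79]
Boundaries: just below min, min, min+1, max-1, max, just above max
Values: [43, 44, 45, 78, 79, 80]

[43, 44, 45, 78, 79, 80]


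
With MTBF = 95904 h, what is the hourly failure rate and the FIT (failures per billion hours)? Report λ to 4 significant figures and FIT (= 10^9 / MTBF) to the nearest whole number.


Formula: λ = 1 / MTBF; FIT = λ × 1e9 = 1e9 / MTBF
λ = 1 / 95904 ≈ 1.043e-05 failures/hour
FIT = 1e9 / 95904 ≈ 10427 failures per 1e9 hours (nearest whole number)

λ = 1.043e-05 /h, FIT = 10427


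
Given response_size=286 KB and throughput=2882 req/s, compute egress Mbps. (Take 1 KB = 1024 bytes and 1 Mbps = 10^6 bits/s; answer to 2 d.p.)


Formula: Mbps = payload_bytes * RPS * 8 / 1e6
Payload per request = 286 KB = 286 * 1024 = 292864 bytes
Total bytes/sec = 292864 * 2882 = 844034048
Total bits/sec = 844034048 * 8 = 6752272384
Mbps = 6752272384 / 1e6 = 6752.27

6752.27 Mbps


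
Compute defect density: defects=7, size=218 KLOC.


Defect density = defects / KLOC
Defect density = 7 / 218
Defect density = 0.032 defects/KLOC

0.032 defects/KLOC


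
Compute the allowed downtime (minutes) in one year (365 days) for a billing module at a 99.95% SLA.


Formula: allowed downtime = period * (100 - SLA) / 100
Period (year (365 days)) = 525600 minutes
Unavailability fraction = (100 - 99.95) / 100
Allowed downtime = 525600 * (100 - 99.95) / 100
Allowed downtime = 262.8 minutes

262.8 minutes


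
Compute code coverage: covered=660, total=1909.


Coverage = covered / total * 100
Coverage = 660 / 1909 * 100
Coverage = 34.57%

34.57%


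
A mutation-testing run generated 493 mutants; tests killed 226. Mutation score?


Mutation score = killed / total * 100
Mutation score = 226 / 493 * 100
Mutation score = 45.84%

45.84%


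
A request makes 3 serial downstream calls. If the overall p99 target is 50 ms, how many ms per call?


Formula: per_stage = total_budget / stages
per_stage = 50 / 3
per_stage = 16.67 ms

16.67 ms


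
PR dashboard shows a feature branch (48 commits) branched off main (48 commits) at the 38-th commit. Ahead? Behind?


Common ancestor: commit #38
feature commits after divergence: 48 - 38 = 10
main commits after divergence: 48 - 38 = 10
feature is 10 commits ahead of main
main is 10 commits ahead of feature

feature ahead: 10, main ahead: 10


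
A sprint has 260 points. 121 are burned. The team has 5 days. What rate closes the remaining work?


Formula: Required rate = Remaining points / Days left
Remaining = 260 - 121 = 139 points
Required rate = 139 / 5 = 27.8 points/day

27.8 points/day


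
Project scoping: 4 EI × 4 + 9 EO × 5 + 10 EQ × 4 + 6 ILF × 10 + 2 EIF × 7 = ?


UFP = EI*4 + EO*5 + EQ*4 + ILF*10 + EIF*7
UFP = 4*4 + 9*5 + 10*4 + 6*10 + 2*7
UFP = 16 + 45 + 40 + 60 + 14
UFP = 175

175


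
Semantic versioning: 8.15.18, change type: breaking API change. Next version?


Current: 8.15.18
Change category: 'breaking API change' → major bump
SemVer rule: major bump → increment MAJOR, reset MINOR and PATCH to 0
New: 9.0.0

9.0.0


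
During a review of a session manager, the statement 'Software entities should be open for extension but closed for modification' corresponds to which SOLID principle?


This describes the Open/Closed Principle (OCP)

Open/Closed Principle (OCP)


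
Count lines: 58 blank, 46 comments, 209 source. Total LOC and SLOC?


Total LOC = blank + comment + code
Total LOC = 58 + 46 + 209 = 313
SLOC (source only) = code = 209

Total LOC: 313, SLOC: 209


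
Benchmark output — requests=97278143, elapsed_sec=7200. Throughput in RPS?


Formula: throughput = requests / seconds
throughput = 97278143 / 7200
throughput = 13510.85 requests/second

13510.85 requests/second


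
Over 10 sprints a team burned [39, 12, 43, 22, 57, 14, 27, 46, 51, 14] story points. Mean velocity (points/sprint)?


Formula: Avg velocity = Total points / Number of sprints
Points: [39, 12, 43, 22, 57, 14, 27, 46, 51, 14]
Sum = 39 + 12 + 43 + 22 + 57 + 14 + 27 + 46 + 51 + 14 = 325
Avg velocity = 325 / 10 = 32.5 points/sprint

32.5 points/sprint


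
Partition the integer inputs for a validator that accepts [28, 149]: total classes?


Valid range: [28, 149]
Class 1: x < 28 — invalid
Class 2: 28 ≤ x ≤ 149 — valid
Class 3: x > 149 — invalid
Total equivalence classes: 3

3 equivalence classes


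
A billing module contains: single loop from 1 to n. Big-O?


Reasoning: one pass through n items
Complexity: O(n)

O(n)


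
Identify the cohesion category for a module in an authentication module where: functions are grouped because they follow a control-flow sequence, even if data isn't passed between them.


Reasoning: Grouped by order of execution within a routine, not by data flow
Type: Procedural cohesion

Procedural cohesion


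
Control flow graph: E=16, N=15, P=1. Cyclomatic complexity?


Formula: V(G) = E - N + 2P
V(G) = 16 - 15 + 2*1
V(G) = 1 + 2
V(G) = 3

3


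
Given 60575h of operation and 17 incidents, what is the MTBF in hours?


Formula: MTBF = Total operating time / Number of failures
MTBF = 60575 / 17
MTBF = 3563.24 hours

3563.24 hours


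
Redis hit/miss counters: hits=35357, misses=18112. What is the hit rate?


Formula: hit rate = hits / (hits + misses) * 100
hit rate = 35357 / (35357 + 18112) * 100
hit rate = 35357 / 53469 * 100
hit rate = 66.13%

66.13%


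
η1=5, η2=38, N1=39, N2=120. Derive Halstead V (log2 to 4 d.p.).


Formula: V = N * log2(η), where N = N1 + N2 and η = η1 + η2
η = 5 + 38 = 43
N = 39 + 120 = 159
log2(43) ≈ 5.4263
V = 159 * 5.4263 = 862.78

862.78


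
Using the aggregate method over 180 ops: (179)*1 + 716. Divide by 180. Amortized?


Formula: Amortized cost = Total cost / Operations
Total cost = (179 * 1) + (1 * 716)
Total cost = 179 + 716 = 895
Amortized = 895 / 180 = 4.9722

4.9722


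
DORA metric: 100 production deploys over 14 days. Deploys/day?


Formula: deployments per day = releases / days
= 100 / 14
= 7.143 deploys/day
(equivalently, 50.0 deploys/week)

7.143 deploys/day


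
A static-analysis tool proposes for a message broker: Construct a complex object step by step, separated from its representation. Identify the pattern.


This matches the Builder pattern

Builder


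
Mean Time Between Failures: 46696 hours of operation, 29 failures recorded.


Formula: MTBF = Total operating time / Number of failures
MTBF = 46696 / 29
MTBF = 1610.21 hours

1610.21 hours


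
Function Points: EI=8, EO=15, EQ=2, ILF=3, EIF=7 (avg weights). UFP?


UFP = EI*4 + EO*5 + EQ*4 + ILF*10 + EIF*7
UFP = 8*4 + 15*5 + 2*4 + 3*10 + 7*7
UFP = 32 + 75 + 8 + 30 + 49
UFP = 194

194


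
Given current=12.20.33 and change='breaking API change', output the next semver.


Current: 12.20.33
Change category: 'breaking API change' → major bump
SemVer rule: major bump → increment MAJOR, reset MINOR and PATCH to 0
New: 13.0.0

13.0.0


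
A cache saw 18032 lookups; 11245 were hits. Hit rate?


Formula: hit rate = hits / (hits + misses) * 100
hit rate = 11245 / (11245 + 6787) * 100
hit rate = 11245 / 18032 * 100
hit rate = 62.36%

62.36%


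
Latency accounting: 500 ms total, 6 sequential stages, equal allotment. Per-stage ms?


Formula: per_stage = total_budget / stages
per_stage = 500 / 6
per_stage = 83.33 ms

83.33 ms


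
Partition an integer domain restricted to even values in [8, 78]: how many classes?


Constraint: even integers in [8, 78]
Class 1: x < 8 — out-of-range invalid
Class 2: x in [8,78] but odd — wrong type invalid
Class 3: x in [8,78] and even — valid
Class 4: x > 78 — out-of-range invalid
Total equivalence classes: 4

4 equivalence classes


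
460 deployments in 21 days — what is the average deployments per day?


Formula: deployments per day = releases / days
= 460 / 21
= 21.905 deploys/day
(equivalently, 153.33 deploys/week)

21.905 deploys/day


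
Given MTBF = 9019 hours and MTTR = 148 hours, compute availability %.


Availability = MTBF / (MTBF + MTTR)
Availability = 9019 / (9019 + 148)
Availability = 9019 / 9167
Availability = 98.3855%

98.3855%


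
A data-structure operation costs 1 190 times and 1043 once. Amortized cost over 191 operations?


Formula: Amortized cost = Total cost / Operations
Total cost = (190 * 1) + (1 * 1043)
Total cost = 190 + 1043 = 1233
Amortized = 1233 / 191 = 6.4555

6.4555


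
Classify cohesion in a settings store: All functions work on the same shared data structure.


Reasoning: Functions share data
Type: Communicational cohesion

Communicational cohesion


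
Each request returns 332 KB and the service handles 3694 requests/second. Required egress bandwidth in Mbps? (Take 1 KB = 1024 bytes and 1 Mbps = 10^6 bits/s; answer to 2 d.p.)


Formula: Mbps = payload_bytes * RPS * 8 / 1e6
Payload per request = 332 KB = 332 * 1024 = 339968 bytes
Total bytes/sec = 339968 * 3694 = 1255841792
Total bits/sec = 1255841792 * 8 = 10046734336
Mbps = 10046734336 / 1e6 = 10046.73

10046.73 Mbps


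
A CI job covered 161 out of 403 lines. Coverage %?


Coverage = covered / total * 100
Coverage = 161 / 403 * 100
Coverage = 39.95%

39.95%


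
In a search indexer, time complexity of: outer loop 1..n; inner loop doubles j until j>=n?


Reasoning: linear outer times logarithmic inner
Complexity: O(n log n)

O(n log n)


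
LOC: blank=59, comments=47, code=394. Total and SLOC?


Total LOC = blank + comment + code
Total LOC = 59 + 47 + 394 = 500
SLOC (source only) = code = 394

Total LOC: 500, SLOC: 394


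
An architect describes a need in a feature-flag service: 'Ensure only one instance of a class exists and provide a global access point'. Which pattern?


This matches the Singleton pattern

Singleton


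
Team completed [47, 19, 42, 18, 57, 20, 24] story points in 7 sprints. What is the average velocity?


Formula: Avg velocity = Total points / Number of sprints
Points: [47, 19, 42, 18, 57, 20, 24]
Sum = 47 + 19 + 42 + 18 + 57 + 20 + 24 = 227
Avg velocity = 227 / 7 = 32.43 points/sprint

32.43 points/sprint


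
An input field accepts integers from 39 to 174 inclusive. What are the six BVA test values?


Range: [39, 174]
Boundaries: just below min, min, min+1, max-1, max, just above max
Values: [38, 39, 40, 173, 174, 175]

[38, 39, 40, 173, 174, 175]


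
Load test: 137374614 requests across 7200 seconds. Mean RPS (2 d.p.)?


Formula: throughput = requests / seconds
throughput = 137374614 / 7200
throughput = 19079.81 requests/second

19079.81 requests/second


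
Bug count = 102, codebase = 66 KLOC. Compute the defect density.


Defect density = defects / KLOC
Defect density = 102 / 66
Defect density = 1.545 defects/KLOC

1.545 defects/KLOC


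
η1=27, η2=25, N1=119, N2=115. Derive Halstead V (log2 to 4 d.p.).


Formula: V = N * log2(η), where N = N1 + N2 and η = η1 + η2
η = 27 + 25 = 52
N = 119 + 115 = 234
log2(52) ≈ 5.7004
V = 234 * 5.7004 = 1333.89

1333.89


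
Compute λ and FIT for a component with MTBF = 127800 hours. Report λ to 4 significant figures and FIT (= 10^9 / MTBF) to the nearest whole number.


Formula: λ = 1 / MTBF; FIT = λ × 1e9 = 1e9 / MTBF
λ = 1 / 127800 ≈ 7.825e-06 failures/hour
FIT = 1e9 / 127800 ≈ 7825 failures per 1e9 hours (nearest whole number)

λ = 7.825e-06 /h, FIT = 7825


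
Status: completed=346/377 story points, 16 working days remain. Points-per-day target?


Formula: Required rate = Remaining points / Days left
Remaining = 377 - 346 = 31 points
Required rate = 31 / 16 = 1.94 points/day

1.94 points/day


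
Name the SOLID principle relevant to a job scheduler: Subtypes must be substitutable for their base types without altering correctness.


This describes the Liskov Substitution Principle (LSP)

Liskov Substitution Principle (LSP)


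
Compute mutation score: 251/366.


Mutation score = killed / total * 100
Mutation score = 251 / 366 * 100
Mutation score = 68.58%

68.58%


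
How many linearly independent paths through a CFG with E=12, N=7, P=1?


Formula: V(G) = E - N + 2P
V(G) = 12 - 7 + 2*1
V(G) = 5 + 2
V(G) = 7

7


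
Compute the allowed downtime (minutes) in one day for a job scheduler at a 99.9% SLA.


Formula: allowed downtime = period * (100 - SLA) / 100
Period (day) = 1440 minutes
Unavailability fraction = (100 - 99.9) / 100
Allowed downtime = 1440 * (100 - 99.9) / 100
Allowed downtime = 1.44 minutes

1.44 minutes


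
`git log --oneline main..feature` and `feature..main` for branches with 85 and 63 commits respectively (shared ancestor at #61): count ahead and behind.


Common ancestor: commit #61
feature commits after divergence: 85 - 61 = 24
main commits after divergence: 63 - 61 = 2
feature is 24 commits ahead of main
main is 2 commits ahead of feature

feature ahead: 24, main ahead: 2


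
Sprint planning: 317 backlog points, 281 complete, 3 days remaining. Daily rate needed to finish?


Formula: Required rate = Remaining points / Days left
Remaining = 317 - 281 = 36 points
Required rate = 36 / 3 = 12.0 points/day

12.0 points/day


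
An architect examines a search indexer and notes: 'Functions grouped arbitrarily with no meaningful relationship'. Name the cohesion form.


Reasoning: Worst: random grouping
Type: Coincidental cohesion

Coincidental cohesion


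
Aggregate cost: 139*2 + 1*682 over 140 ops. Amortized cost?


Formula: Amortized cost = Total cost / Operations
Total cost = (139 * 2) + (1 * 682)
Total cost = 278 + 682 = 960
Amortized = 960 / 140 = 6.8571

6.8571


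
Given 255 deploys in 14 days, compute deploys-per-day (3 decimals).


Formula: deployments per day = releases / days
= 255 / 14
= 18.214 deploys/day
(equivalently, 127.5 deploys/week)

18.214 deploys/day


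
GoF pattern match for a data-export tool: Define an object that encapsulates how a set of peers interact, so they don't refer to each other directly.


This matches the Mediator pattern

Mediator


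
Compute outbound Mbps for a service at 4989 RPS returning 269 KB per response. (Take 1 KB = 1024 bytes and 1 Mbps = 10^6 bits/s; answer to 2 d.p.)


Formula: Mbps = payload_bytes * RPS * 8 / 1e6
Payload per request = 269 KB = 269 * 1024 = 275456 bytes
Total bytes/sec = 275456 * 4989 = 1374249984
Total bits/sec = 1374249984 * 8 = 10993999872
Mbps = 10993999872 / 1e6 = 10994.0

10994.0 Mbps


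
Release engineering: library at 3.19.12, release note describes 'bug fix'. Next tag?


Current: 3.19.12
Change category: 'bug fix' → patch bump
SemVer rule: patch bump → increment PATCH (MAJOR and MINOR unchanged)
New: 3.19.13

3.19.13


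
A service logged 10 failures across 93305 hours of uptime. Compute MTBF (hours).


Formula: MTBF = Total operating time / Number of failures
MTBF = 93305 / 10
MTBF = 9330.5 hours

9330.5 hours


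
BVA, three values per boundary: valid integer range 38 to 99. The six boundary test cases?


Range: [38, 99]
Boundaries: just below min, min, min+1, max-1, max, just above max
Values: [37, 38, 39, 98, 99, 100]

[37, 38, 39, 98, 99, 100]


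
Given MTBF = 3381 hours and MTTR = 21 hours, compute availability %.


Availability = MTBF / (MTBF + MTTR)
Availability = 3381 / (3381 + 21)
Availability = 3381 / 3402
Availability = 99.3827%

99.3827%


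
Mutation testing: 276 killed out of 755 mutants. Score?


Mutation score = killed / total * 100
Mutation score = 276 / 755 * 100
Mutation score = 36.56%

36.56%


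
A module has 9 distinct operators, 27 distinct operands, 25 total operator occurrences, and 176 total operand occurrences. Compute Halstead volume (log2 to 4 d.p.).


Formula: V = N * log2(η), where N = N1 + N2 and η = η1 + η2
η = 9 + 27 = 36
N = 25 + 176 = 201
log2(36) ≈ 5.1699
V = 201 * 5.1699 = 1039.15

1039.15


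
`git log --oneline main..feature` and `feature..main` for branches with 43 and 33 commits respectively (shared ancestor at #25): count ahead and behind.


Common ancestor: commit #25
feature commits after divergence: 43 - 25 = 18
main commits after divergence: 33 - 25 = 8
feature is 18 commits ahead of main
main is 8 commits ahead of feature

feature ahead: 18, main ahead: 8


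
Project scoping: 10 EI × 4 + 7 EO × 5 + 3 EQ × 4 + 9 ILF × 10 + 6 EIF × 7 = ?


UFP = EI*4 + EO*5 + EQ*4 + ILF*10 + EIF*7
UFP = 10*4 + 7*5 + 3*4 + 9*10 + 6*7
UFP = 40 + 35 + 12 + 90 + 42
UFP = 219

219


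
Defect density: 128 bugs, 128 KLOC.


Defect density = defects / KLOC
Defect density = 128 / 128
Defect density = 1.0 defects/KLOC

1.0 defects/KLOC


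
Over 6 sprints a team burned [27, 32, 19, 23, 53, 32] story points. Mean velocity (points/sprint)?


Formula: Avg velocity = Total points / Number of sprints
Points: [27, 32, 19, 23, 53, 32]
Sum = 27 + 32 + 19 + 23 + 53 + 32 = 186
Avg velocity = 186 / 6 = 31.0 points/sprint

31.0 points/sprint


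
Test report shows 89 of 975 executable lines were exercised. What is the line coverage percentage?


Coverage = covered / total * 100
Coverage = 89 / 975 * 100
Coverage = 9.13%

9.13%


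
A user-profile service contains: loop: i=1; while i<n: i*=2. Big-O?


Reasoning: i doubles each step so iterations are log2(n)
Complexity: O(log n)

O(log n)


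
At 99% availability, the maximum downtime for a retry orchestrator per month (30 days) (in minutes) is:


Formula: allowed downtime = period * (100 - SLA) / 100
Period (month (30 days)) = 43200 minutes
Unavailability fraction = (100 - 99.0) / 100
Allowed downtime = 43200 * (100 - 99.0) / 100
Allowed downtime = 432.0 minutes

432.0 minutes


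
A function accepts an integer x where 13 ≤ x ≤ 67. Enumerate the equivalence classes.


Valid range: [13, 67]
Class 1: x < 13 — invalid
Class 2: 13 ≤ x ≤ 67 — valid
Class 3: x > 67 — invalid
Total equivalence classes: 3

3 equivalence classes


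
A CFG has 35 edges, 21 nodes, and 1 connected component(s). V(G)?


Formula: V(G) = E - N + 2P
V(G) = 35 - 21 + 2*1
V(G) = 14 + 2
V(G) = 16

16


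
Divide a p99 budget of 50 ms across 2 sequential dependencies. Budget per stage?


Formula: per_stage = total_budget / stages
per_stage = 50 / 2
per_stage = 25.0 ms

25.0 ms


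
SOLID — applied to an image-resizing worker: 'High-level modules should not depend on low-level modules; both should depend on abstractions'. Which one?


This describes the Dependency Inversion Principle (DIP)

Dependency Inversion Principle (DIP)


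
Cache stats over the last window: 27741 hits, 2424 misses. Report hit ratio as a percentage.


Formula: hit rate = hits / (hits + misses) * 100
hit rate = 27741 / (27741 + 2424) * 100
hit rate = 27741 / 30165 * 100
hit rate = 91.96%

91.96%


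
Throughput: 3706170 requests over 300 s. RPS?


Formula: throughput = requests / seconds
throughput = 3706170 / 300
throughput = 12353.9 requests/second

12353.9 requests/second


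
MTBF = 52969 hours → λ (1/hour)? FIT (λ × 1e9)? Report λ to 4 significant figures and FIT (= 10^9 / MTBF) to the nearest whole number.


Formula: λ = 1 / MTBF; FIT = λ × 1e9 = 1e9 / MTBF
λ = 1 / 52969 ≈ 1.888e-05 failures/hour
FIT = 1e9 / 52969 ≈ 18879 failures per 1e9 hours (nearest whole number)

λ = 1.888e-05 /h, FIT = 18879


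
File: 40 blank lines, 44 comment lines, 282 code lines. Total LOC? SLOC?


Total LOC = blank + comment + code
Total LOC = 40 + 44 + 282 = 366
SLOC (source only) = code = 282

Total LOC: 366, SLOC: 282


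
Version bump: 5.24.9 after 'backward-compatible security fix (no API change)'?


Current: 5.24.9
Change category: 'backward-compatible security fix (no API change)' → patch bump
SemVer rule: patch bump → increment PATCH (MAJOR and MINOR unchanged)
New: 5.24.10

5.24.10


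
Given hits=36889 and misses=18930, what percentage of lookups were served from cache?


Formula: hit rate = hits / (hits + misses) * 100
hit rate = 36889 / (36889 + 18930) * 100
hit rate = 36889 / 55819 * 100
hit rate = 66.09%

66.09%


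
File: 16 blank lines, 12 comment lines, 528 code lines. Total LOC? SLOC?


Total LOC = blank + comment + code
Total LOC = 16 + 12 + 528 = 556
SLOC (source only) = code = 528

Total LOC: 556, SLOC: 528


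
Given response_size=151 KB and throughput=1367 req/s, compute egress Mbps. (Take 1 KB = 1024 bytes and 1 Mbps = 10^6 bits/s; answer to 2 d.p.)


Formula: Mbps = payload_bytes * RPS * 8 / 1e6
Payload per request = 151 KB = 151 * 1024 = 154624 bytes
Total bytes/sec = 154624 * 1367 = 211371008
Total bits/sec = 211371008 * 8 = 1690968064
Mbps = 1690968064 / 1e6 = 1690.97

1690.97 Mbps


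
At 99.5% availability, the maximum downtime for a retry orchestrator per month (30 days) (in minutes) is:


Formula: allowed downtime = period * (100 - SLA) / 100
Period (month (30 days)) = 43200 minutes
Unavailability fraction = (100 - 99.5) / 100
Allowed downtime = 43200 * (100 - 99.5) / 100
Allowed downtime = 216.0 minutes

216.0 minutes


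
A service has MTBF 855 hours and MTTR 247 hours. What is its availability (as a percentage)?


Availability = MTBF / (MTBF + MTTR)
Availability = 855 / (855 + 247)
Availability = 855 / 1102
Availability = 77.5862%

77.5862%


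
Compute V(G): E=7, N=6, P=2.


Formula: V(G) = E - N + 2P
V(G) = 7 - 6 + 2*2
V(G) = 1 + 4
V(G) = 5

5


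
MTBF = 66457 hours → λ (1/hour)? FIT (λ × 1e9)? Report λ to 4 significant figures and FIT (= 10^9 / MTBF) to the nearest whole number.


Formula: λ = 1 / MTBF; FIT = λ × 1e9 = 1e9 / MTBF
λ = 1 / 66457 ≈ 1.505e-05 failures/hour
FIT = 1e9 / 66457 ≈ 15047 failures per 1e9 hours (nearest whole number)

λ = 1.505e-05 /h, FIT = 15047


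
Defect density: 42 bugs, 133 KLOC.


Defect density = defects / KLOC
Defect density = 42 / 133
Defect density = 0.316 defects/KLOC

0.316 defects/KLOC


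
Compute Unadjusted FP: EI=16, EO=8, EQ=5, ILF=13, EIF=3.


UFP = EI*4 + EO*5 + EQ*4 + ILF*10 + EIF*7
UFP = 16*4 + 8*5 + 5*4 + 13*10 + 3*7
UFP = 64 + 40 + 20 + 130 + 21
UFP = 275

275


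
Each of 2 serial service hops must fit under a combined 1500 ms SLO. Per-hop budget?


Formula: per_stage = total_budget / stages
per_stage = 1500 / 2
per_stage = 750.0 ms

750.0 ms


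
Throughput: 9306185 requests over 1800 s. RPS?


Formula: throughput = requests / seconds
throughput = 9306185 / 1800
throughput = 5170.1 requests/second

5170.1 requests/second


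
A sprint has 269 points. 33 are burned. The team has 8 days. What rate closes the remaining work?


Formula: Required rate = Remaining points / Days left
Remaining = 269 - 33 = 236 points
Required rate = 236 / 8 = 29.5 points/day

29.5 points/day


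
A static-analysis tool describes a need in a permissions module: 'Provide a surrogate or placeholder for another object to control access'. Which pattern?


This matches the Proxy pattern

Proxy


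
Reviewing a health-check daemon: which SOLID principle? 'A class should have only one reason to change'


This describes the Single Responsibility Principle (SRP)

Single Responsibility Principle (SRP)


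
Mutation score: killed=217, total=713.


Mutation score = killed / total * 100
Mutation score = 217 / 713 * 100
Mutation score = 30.43%

30.43%


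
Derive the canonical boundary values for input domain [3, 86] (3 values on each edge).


Range: [3, 86]
Boundaries: just below min, min, min+1, max-1, max, just above max
Values: [2, 3, 4, 85, 86, 87]

[2, 3, 4, 85, 86, 87]


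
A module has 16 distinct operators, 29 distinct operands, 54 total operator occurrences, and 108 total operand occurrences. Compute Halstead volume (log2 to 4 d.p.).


Formula: V = N * log2(η), where N = N1 + N2 and η = η1 + η2
η = 16 + 29 = 45
N = 54 + 108 = 162
log2(45) ≈ 5.4919
V = 162 * 5.4919 = 889.69

889.69


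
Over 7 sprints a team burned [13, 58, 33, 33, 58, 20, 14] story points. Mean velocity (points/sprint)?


Formula: Avg velocity = Total points / Number of sprints
Points: [13, 58, 33, 33, 58, 20, 14]
Sum = 13 + 58 + 33 + 33 + 58 + 20 + 14 = 229
Avg velocity = 229 / 7 = 32.71 points/sprint

32.71 points/sprint


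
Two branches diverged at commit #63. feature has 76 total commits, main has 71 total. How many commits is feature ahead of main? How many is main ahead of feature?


Common ancestor: commit #63
feature commits after divergence: 76 - 63 = 13
main commits after divergence: 71 - 63 = 8
feature is 13 commits ahead of main
main is 8 commits ahead of feature

feature ahead: 13, main ahead: 8


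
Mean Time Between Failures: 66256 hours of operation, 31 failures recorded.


Formula: MTBF = Total operating time / Number of failures
MTBF = 66256 / 31
MTBF = 2137.29 hours

2137.29 hours


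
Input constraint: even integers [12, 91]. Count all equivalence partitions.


Constraint: even integers in [12, 91]
Class 1: x < 12 — out-of-range invalid
Class 2: x in [12,91] but odd — wrong type invalid
Class 3: x in [12,91] and even — valid
Class 4: x > 91 — out-of-range invalid
Total equivalence classes: 4

4 equivalence classes


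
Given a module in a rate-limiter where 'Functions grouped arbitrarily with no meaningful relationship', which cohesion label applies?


Reasoning: Worst: random grouping
Type: Coincidental cohesion

Coincidental cohesion


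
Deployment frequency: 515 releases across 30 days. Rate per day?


Formula: deployments per day = releases / days
= 515 / 30
= 17.167 deploys/day
(equivalently, 120.17 deploys/week)

17.167 deploys/day


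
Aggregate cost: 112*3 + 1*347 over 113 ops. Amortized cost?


Formula: Amortized cost = Total cost / Operations
Total cost = (112 * 3) + (1 * 347)
Total cost = 336 + 347 = 683
Amortized = 683 / 113 = 6.0442

6.0442


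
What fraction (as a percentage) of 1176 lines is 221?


Coverage = covered / total * 100
Coverage = 221 / 1176 * 100
Coverage = 18.79%

18.79%


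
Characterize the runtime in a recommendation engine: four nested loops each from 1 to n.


Reasoning: four levels of nesting
Complexity: O(n^4)

O(n^4)


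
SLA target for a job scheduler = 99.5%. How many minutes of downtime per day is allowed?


Formula: allowed downtime = period * (100 - SLA) / 100
Period (day) = 1440 minutes
Unavailability fraction = (100 - 99.5) / 100
Allowed downtime = 1440 * (100 - 99.5) / 100
Allowed downtime = 7.2 minutes

7.2 minutes


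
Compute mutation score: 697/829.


Mutation score = killed / total * 100
Mutation score = 697 / 829 * 100
Mutation score = 84.08%

84.08%


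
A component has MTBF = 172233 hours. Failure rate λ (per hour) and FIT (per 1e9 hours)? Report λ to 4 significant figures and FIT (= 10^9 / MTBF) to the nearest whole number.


Formula: λ = 1 / MTBF; FIT = λ × 1e9 = 1e9 / MTBF
λ = 1 / 172233 ≈ 5.806e-06 failures/hour
FIT = 1e9 / 172233 ≈ 5806 failures per 1e9 hours (nearest whole number)

λ = 5.806e-06 /h, FIT = 5806


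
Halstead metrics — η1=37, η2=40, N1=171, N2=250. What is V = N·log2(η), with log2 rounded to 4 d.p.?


Formula: V = N * log2(η), where N = N1 + N2 and η = η1 + η2
η = 37 + 40 = 77
N = 171 + 250 = 421
log2(77) ≈ 6.2668
V = 421 * 6.2668 = 2638.32

2638.32


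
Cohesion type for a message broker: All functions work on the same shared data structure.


Reasoning: Functions share data
Type: Communicational cohesion

Communicational cohesion


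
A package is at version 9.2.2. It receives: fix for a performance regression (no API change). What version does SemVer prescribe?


Current: 9.2.2
Change category: 'fix for a performance regression (no API change)' → patch bump
SemVer rule: patch bump → increment PATCH (MAJOR and MINOR unchanged)
New: 9.2.3

9.2.3


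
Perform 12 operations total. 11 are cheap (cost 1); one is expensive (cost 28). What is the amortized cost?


Formula: Amortized cost = Total cost / Operations
Total cost = (11 * 1) + (1 * 28)
Total cost = 11 + 28 = 39
Amortized = 39 / 12 = 3.25

3.25


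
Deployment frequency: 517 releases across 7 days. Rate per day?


Formula: deployments per day = releases / days
= 517 / 7
= 73.857 deploys/day
(equivalently, 517.0 deploys/week)

73.857 deploys/day


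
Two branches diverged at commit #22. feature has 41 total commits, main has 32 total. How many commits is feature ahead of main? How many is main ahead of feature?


Common ancestor: commit #22
feature commits after divergence: 41 - 22 = 19
main commits after divergence: 32 - 22 = 10
feature is 19 commits ahead of main
main is 10 commits ahead of feature

feature ahead: 19, main ahead: 10


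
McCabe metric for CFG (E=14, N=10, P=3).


Formula: V(G) = E - N + 2P
V(G) = 14 - 10 + 2*3
V(G) = 4 + 6
V(G) = 10

10


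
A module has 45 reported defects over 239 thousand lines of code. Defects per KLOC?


Defect density = defects / KLOC
Defect density = 45 / 239
Defect density = 0.188 defects/KLOC

0.188 defects/KLOC


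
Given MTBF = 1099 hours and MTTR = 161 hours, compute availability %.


Availability = MTBF / (MTBF + MTTR)
Availability = 1099 / (1099 + 161)
Availability = 1099 / 1260
Availability = 87.2222%

87.2222%


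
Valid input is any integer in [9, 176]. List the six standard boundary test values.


Range: [9, 176]
Boundaries: just below min, min, min+1, max-1, max, just above max
Values: [8, 9, 10, 175, 176, 177]

[8, 9, 10, 175, 176, 177]


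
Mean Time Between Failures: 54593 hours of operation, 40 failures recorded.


Formula: MTBF = Total operating time / Number of failures
MTBF = 54593 / 40
MTBF = 1364.83 hours

1364.83 hours


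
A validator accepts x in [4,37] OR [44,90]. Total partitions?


Valid ranges: [4,37] and [44,90]
Class 1: x < 4 — invalid
Class 2: 4 ≤ x ≤ 37 — valid
Class 3: 37 < x < 44 — invalid (gap between ranges)
Class 4: 44 ≤ x ≤ 90 — valid
Class 5: x > 90 — invalid
Total equivalence classes: 5

5 equivalence classes


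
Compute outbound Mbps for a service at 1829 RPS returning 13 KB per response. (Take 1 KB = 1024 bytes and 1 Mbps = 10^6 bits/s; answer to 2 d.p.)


Formula: Mbps = payload_bytes * RPS * 8 / 1e6
Payload per request = 13 KB = 13 * 1024 = 13312 bytes
Total bytes/sec = 13312 * 1829 = 24347648
Total bits/sec = 24347648 * 8 = 194781184
Mbps = 194781184 / 1e6 = 194.78

194.78 Mbps


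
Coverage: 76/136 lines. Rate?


Coverage = covered / total * 100
Coverage = 76 / 136 * 100
Coverage = 55.88%

55.88%


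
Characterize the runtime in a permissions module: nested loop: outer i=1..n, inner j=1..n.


Reasoning: n iterations times n iterations
Complexity: O(n^2)

O(n^2)


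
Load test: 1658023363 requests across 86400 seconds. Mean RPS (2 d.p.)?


Formula: throughput = requests / seconds
throughput = 1658023363 / 86400
throughput = 19190.09 requests/second

19190.09 requests/second


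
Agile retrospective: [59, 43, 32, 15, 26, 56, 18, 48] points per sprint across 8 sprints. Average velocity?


Formula: Avg velocity = Total points / Number of sprints
Points: [59, 43, 32, 15, 26, 56, 18, 48]
Sum = 59 + 43 + 32 + 15 + 26 + 56 + 18 + 48 = 297
Avg velocity = 297 / 8 = 37.13 points/sprint

37.13 points/sprint


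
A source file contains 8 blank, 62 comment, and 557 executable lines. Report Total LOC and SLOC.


Total LOC = blank + comment + code
Total LOC = 8 + 62 + 557 = 627
SLOC (source only) = code = 557

Total LOC: 627, SLOC: 557


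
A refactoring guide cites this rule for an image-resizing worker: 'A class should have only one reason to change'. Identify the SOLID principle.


This describes the Single Responsibility Principle (SRP)

Single Responsibility Principle (SRP)


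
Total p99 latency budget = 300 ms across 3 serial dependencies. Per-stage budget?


Formula: per_stage = total_budget / stages
per_stage = 300 / 3
per_stage = 100.0 ms

100.0 ms


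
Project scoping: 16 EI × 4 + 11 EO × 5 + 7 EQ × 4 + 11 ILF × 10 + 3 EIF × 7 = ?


UFP = EI*4 + EO*5 + EQ*4 + ILF*10 + EIF*7
UFP = 16*4 + 11*5 + 7*4 + 11*10 + 3*7
UFP = 64 + 55 + 28 + 110 + 21
UFP = 278

278


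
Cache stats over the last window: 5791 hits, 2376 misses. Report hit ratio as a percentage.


Formula: hit rate = hits / (hits + misses) * 100
hit rate = 5791 / (5791 + 2376) * 100
hit rate = 5791 / 8167 * 100
hit rate = 70.91%

70.91%
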